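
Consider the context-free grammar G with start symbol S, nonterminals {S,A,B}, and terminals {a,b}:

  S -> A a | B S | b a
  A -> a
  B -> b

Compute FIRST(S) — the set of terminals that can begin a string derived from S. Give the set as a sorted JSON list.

Compute FIRST by fixpoint:
round 1:
  A via A→a: +{a}
  B via B→b: +{b}
  S via S→A a: +{a}
  S via S→B S: +{b}
  FIRST[S]={a,b}  FIRST[A]={a}  FIRST[B]={b}
round 2: done
  FIRST[S]={a,b}  FIRST[A]={a}  FIRST[B]={b}

FIRST(S) = ["a", "b"]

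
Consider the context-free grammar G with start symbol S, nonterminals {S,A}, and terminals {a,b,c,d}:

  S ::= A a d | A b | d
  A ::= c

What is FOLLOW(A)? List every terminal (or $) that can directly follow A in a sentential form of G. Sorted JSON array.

FIRST sets, iterate to fixpoint:
round 1:
  A via A→c: +{c}
  S via S→A a d: +{c}
  S via S→d: +{d}
  FIRST[S]={c,d}  FIRST[A]={c}
round 2: (no change)
  FIRST[S]={c,d}  FIRST[A]={c}

FOLLOW sets:
initialize: $ ∈ FOLLOW(S)
[1]
  S→A a d: FOLLOW(A) ⊇ FIRST(a) = {a}; new: +{a}
  S→A b: FOLLOW(A) ⊇ FIRST(b) = {b}; new: +{b}
  FOLLOW[S]={$}  FOLLOW[A]={a,b}
[2] done
  FOLLOW[S]={$}  FOLLOW[A]={a,b}

FOLLOW(A) = ["a", "b"]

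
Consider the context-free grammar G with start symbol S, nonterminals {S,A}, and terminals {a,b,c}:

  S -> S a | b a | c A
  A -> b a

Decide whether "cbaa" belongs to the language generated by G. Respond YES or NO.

CNF form of G:
  S -> S T1 | T0 T1 | T2 A
  A -> T0 T1
  T0 -> b
  T1 -> a
  T2 -> c

CYK fill:
  T[0,0] 'c' = {T2}  orig:{}
  T[1,1] 'b' = {T0}  orig:{}
  T[2,2] 'a' = {T1}  orig:{}
  T[3,3] 'a' = {T1}  orig:{}
  T[0,1] 'cb' = ∅
  T[1,2] 'ba' = {A,S}
  T[2,3] 'aa' = ∅
  T[0,2] 'cba' = {S}
  T[1,3] 'baa' = {S}
  T[0,3] 'cbaa' = {S}

S ∈ T[0,3] ⇒ YES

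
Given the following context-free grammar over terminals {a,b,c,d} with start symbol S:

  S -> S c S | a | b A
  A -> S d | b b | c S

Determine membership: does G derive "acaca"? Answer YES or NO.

Convert to CNF:
  S -> S X3 | T1 A | a
  A -> S T0 | T1 T1 | T2 S
  T0 -> d
  T1 -> b
  T2 -> c
  X3 -> T2 S

CYK fill:
  cell(0,0) a: {S}
  cell(1,1) c: {T2}  orig:{}
  cell(2,2) a: {S}
  cell(3,3) c: {T2}  orig:{}
  cell(4,4) a: {S}
  cell(0,1) ac: ∅
  cell(1,2) ca: {A,X3}  orig:{A}
  cell(2,3) ac: ∅
  cell(3,4) ca: {A,X3}  orig:{A}
  cell(0,2) aca: {S}
  cell(1,3) cac: ∅
  cell(2,4) aca: {S}
  cell(0,3) acac: ∅
  cell(1,4) caca: {A,X3}  orig:{A}
  cell(0,4) acaca: {S}

S ∈ T[0,4] ⇒ YES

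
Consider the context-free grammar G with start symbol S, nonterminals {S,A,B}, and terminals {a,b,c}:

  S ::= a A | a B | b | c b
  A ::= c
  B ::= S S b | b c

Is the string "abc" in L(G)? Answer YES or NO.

CNF form of G:
  S -> T1 T0 | T2 A | T2 B | b
  A -> c
  B -> S X3 | T0 T1
  T0 -> b
  T1 -> c
  T2 -> a
  X3 -> S T0

Fill CYK table bottom-up:
  cell(0,0) a: {T2}  orig:{}
  cell(1,1) b: {S,T0}  orig:{S}
  cell(2,2) c: {A,T1}  orig:{A}
  cell(0,1) ab: ∅
  cell(1,2) bc: {B}
  cell(0,2) abc: {S}

S ∈ T[0,2] ⇒ YES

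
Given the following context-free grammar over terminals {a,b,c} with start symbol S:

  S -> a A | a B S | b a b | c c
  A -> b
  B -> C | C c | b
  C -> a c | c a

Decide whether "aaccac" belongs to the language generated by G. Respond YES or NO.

CNF form of G:
  S -> T0 T0 | T1 A | T1 X3 | T2 X4
  A -> b
  B -> C T0 | T0 T1 | T1 T0 | b
  C -> T0 T1 | T1 T0
  T0 -> c
  T1 -> a
  T2 -> b
  X3 -> B S
  X4 -> T1 T2

CYK table (by increasing span):
  cell(0,0) a: {T1}  orig:{}
  cell(1,1) a: {T1}  orig:{}
  cell(2,2) c: {T0}  orig:{}
  cell(3,3) c: {T0}  orig:{}
  cell(4,4) a: {T1}  orig:{}
  cell(5,5) c: {T0}  orig:{}
  cell(0,1) aa: ∅
  cell(1,2) ac: {B,C}
  cell(2,3) cc: {S}
  cell(3,4) ca: {B,C}
  cell(4,5) ac: {B,C}
  cell(0,2) aac: ∅
  cell(1,3) acc: {B}
  cell(2,4) cca: ∅
  cell(3,5) cac: {B}
  cell(0,3) aacc: ∅
  cell(1,4) acca: ∅
  cell(2,5) ccac: ∅
  cell(0,4) aacca: ∅
  cell(1,5) accac: ∅
  cell(0,5) aaccac: ∅

S ∉ T[0,5] ⇒ NO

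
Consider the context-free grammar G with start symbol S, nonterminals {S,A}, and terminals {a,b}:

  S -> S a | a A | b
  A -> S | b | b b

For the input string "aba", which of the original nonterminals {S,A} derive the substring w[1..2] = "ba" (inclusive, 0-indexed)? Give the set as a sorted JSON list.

Convert to CNF:
  S -> S T0 | T0 A | b
  A -> S T0 | T0 A | T1 T1 | b
  T0 -> a
  T1 -> b

CYK fill, restricted to cells inside w[1..2]:
  cell(1,1) b: {A,S,T1}  orig:{A,S}
  cell(2,2) a: {T0}  orig:{}
  cell(1,2) ba: {A,S}

Original NTs in T[1,2] deriving "ba": ["A", "S"]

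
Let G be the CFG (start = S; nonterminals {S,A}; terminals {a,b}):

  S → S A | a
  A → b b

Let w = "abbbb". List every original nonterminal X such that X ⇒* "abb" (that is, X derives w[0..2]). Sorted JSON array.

Convert to CNF:
  S -> S A | a
  A -> T0 T0
  T0 -> b

CYK table (by increasing span) — only the sub-triangle for w[0..2]:
  cell(0,0) a: {S}
  cell(1,1) b: {T0}  orig:{}
  cell(2,2) b: {T0}  orig:{}
  cell(0,1) ab: ∅
  cell(1,2) bb: {A}
  cell(0,2) abb: {S}

Original NTs in T[0,2] deriving "abb": ["S"]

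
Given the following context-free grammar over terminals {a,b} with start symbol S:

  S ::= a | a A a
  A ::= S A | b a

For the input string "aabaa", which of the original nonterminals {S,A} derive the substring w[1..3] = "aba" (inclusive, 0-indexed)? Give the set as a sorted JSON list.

CNF form of G:
  S -> T1 X2 | a
  A -> S A | T0 T1
  T0 -> b
  T1 -> a
  X2 -> A T1

CYK fill — only the sub-triangle for w[1..3]:
  [1..1]={S,T1}  "a"  orig:{S}
  [2..2]={T0}  "b"  orig:{}
  [3..3]={S,T1}  "a"  orig:{S}
  [1..2]=∅  "ab"
  [2..3]={A}  "ba"
  [1..3]={A}  "aba"

Original NTs in T[1,3] deriving "aba": ["A"]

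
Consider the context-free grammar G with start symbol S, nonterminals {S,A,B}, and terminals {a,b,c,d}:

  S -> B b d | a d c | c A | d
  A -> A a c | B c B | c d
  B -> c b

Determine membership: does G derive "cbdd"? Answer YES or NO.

CNF form of G:
  S -> B X6 | T0 X7 | T1 A | d
  A -> A X4 | B X5 | T1 T2
  B -> T1 T3
  T0 -> a
  T1 -> c
  T2 -> d
  T3 -> b
  X4 -> T0 T1
  X5 -> T1 B
  X6 -> T3 T2
  X7 -> T2 T1

CYK table (by increasing span):
  T[0,0] 'c' = {T1}  orig:{}
  T[1,1] 'b' = {T3}  orig:{}
  T[2,2] 'd' = {S,T2}  orig:{S}
  T[3,3] 'd' = {S,T2}  orig:{S}
  T[0,1] 'cb' = {B}
  T[1,2] 'bd' = {X6}  orig:{}
  T[2,3] 'dd' = ∅
  T[0,2] 'cbd' = ∅
  T[1,3] 'bdd' = ∅
  T[0,3] 'cbdd' = ∅

S ∉ T[0,3] ⇒ NO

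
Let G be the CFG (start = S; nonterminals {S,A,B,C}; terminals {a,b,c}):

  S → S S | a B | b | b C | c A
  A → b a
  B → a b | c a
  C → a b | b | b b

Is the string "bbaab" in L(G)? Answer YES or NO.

Convert to CNF:
  S -> S S | T0 C | T1 B | T2 A | b
  A -> T0 T1
  B -> T1 T0 | T2 T1
  C -> T0 T0 | T1 T0 | b
  T0 -> b
  T1 -> a
  T2 -> c

CYK table (by increasing span):
  cell(0,0) b: {C,S,T0}  orig:{C,S}
  cell(1,1) b: {C,S,T0}  orig:{C,S}
  cell(2,2) a: {T1}  orig:{}
  cell(3,3) a: {T1}  orig:{}
  cell(4,4) b: {C,S,T0}  orig:{C,S}
  cell(0,1) bb: {C,S}
  cell(1,2) ba: {A}
  cell(2,3) aa: ∅
  cell(3,4) ab: {B,C}
  cell(0,2) bba: ∅
  cell(1,3) baa: ∅
  cell(2,4) aab: {S}
  cell(0,3) bbaa: ∅
  cell(1,4) baab: {S}
  cell(0,4) bbaab: {S}

S ∈ T[0,4] ⇒ YES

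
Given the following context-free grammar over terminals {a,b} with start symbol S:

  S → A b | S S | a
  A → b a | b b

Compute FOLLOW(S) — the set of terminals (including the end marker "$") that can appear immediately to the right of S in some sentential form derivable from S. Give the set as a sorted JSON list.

FIRST sets, iterate to fixpoint:
[1]
  A via A→b a: +{b}
  S via S→A b: +{b}
  S via S→a: +{a}
  S: {a,b}  A: {b}
[2] (stable)
  S: {a,b}  A: {b}

Compute FOLLOW by fixpoint:
initialize: $ ∈ FOLLOW(S)
[1]
  S→A b: FOLLOW(A) ⊇ FIRST(b) = {b}; new: +{b}
  S→S S: FOLLOW(S) ⊇ FIRST(S) = {a,b}; new: +{a,b}
  FOLLOW[S]={$,a,b}  FOLLOW[A]={b}
[2] done
  FOLLOW[S]={$,a,b}  FOLLOW[A]={b}

FOLLOW(S) = ["$", "a", "b"]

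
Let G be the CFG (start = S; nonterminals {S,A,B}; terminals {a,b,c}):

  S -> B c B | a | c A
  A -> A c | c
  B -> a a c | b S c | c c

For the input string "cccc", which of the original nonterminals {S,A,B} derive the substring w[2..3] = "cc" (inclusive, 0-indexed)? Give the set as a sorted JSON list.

CNF form of G:
  S -> B X5 | T0 A | a
  A -> A T0 | c
  B -> T0 T0 | T1 X3 | T2 X4
  T0 -> c
  T1 -> a
  T2 -> b
  X3 -> T1 T0
  X4 -> S T0
  X5 -> T0 B

CYK fill — only the sub-triangle for w[2..3]:
  cell(2,2) c: {A,T0}  orig:{A}
  cell(3,3) c: {A,T0}  orig:{A}
  cell(2,3) cc: {A,B,S}

Original NTs in T[2,3] deriving "cc": ["A", "B", "S"]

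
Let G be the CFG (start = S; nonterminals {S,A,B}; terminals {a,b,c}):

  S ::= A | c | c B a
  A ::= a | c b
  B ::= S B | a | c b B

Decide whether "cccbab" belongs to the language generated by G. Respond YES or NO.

CNF form of G:
  S -> T0 T1 | T0 X4 | a | c
  A -> T0 T1 | a
  B -> S B | T0 X3 | a
  T0 -> c
  T1 -> b
  T2 -> a
  X3 -> T1 B
  X4 -> B T2

Fill CYK table bottom-up:
  T[0,0] 'c' = {S,T0}  orig:{S}
  T[1,1] 'c' = {S,T0}  orig:{S}
  T[2,2] 'c' = {S,T0}  orig:{S}
  T[3,3] 'b' = {T1}  orig:{}
  T[4,4] 'a' = {A,B,S,T2}  orig:{A,B,S}
  T[5,5] 'b' = {T1}  orig:{}
  T[0,1] 'cc' = ∅
  T[1,2] 'cc' = ∅
  T[2,3] 'cb' = {A,S}
  T[3,4] 'ba' = {X3}  orig:{}
  T[4,5] 'ab' = ∅
  T[0,2] 'ccc' = ∅
  T[1,3] 'ccb' = ∅
  T[2,4] 'cba' = {B}
  T[3,5] 'bab' = ∅
  T[0,3] 'cccb' = ∅
  T[1,4] 'ccba' = {B}
  T[2,5] 'cbab' = ∅
  T[0,4] 'cccba' = {B}
  T[1,5] 'ccbab' = ∅
  T[0,5] 'cccbab' = ∅

S ∉ T[0,5] ⇒ NO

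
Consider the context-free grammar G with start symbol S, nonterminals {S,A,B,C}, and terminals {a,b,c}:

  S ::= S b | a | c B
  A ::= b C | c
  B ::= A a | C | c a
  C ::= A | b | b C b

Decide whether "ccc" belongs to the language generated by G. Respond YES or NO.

CNF form of G:
  S -> S T0 | T2 B | a
  A -> T0 C | c
  B -> A T1 | T0 C | T0 X3 | T2 T1 | b | c
  C -> T0 C | T0 X4 | b | c
  T0 -> b
  T1 -> a
  T2 -> c
  X3 -> C T0
  X4 -> C T0

CYK fill:
  cell(0,0) c: {A,B,C,T2}  orig:{A,B,C}
  cell(1,1) c: {A,B,C,T2}  orig:{A,B,C}
  cell(2,2) c: {A,B,C,T2}  orig:{A,B,C}
  cell(0,1) cc: {S}
  cell(1,2) cc: {S}
  cell(0,2) ccc: ∅

S ∉ T[0,2] ⇒ NO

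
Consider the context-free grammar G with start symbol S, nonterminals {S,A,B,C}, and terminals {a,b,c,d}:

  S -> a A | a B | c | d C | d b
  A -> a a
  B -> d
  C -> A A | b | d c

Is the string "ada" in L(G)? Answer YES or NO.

CNF form of G:
  S -> T0 A | T0 B | T1 C | T1 T3 | c
  A -> T0 T0
  B -> d
  C -> A A | T1 T2 | b
  T0 -> a
  T1 -> d
  T2 -> c
  T3 -> b

CYK table (by increasing span):
  cell(0,0) a: {T0}  orig:{}
  cell(1,1) d: {B,T1}  orig:{B}
  cell(2,2) a: {T0}  orig:{}
  cell(0,1) ad: {S}
  cell(1,2) da: ∅
  cell(0,2) ada: ∅

S ∉ T[0,2] ⇒ NO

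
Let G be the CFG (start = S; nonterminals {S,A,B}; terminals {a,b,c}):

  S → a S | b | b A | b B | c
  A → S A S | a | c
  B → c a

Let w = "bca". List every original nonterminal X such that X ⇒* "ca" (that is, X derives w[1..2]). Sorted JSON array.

CNF form of G:
  S -> T1 S | T2 A | T2 B | b | c
  A -> S X3 | a | c
  B -> T0 T1
  T0 -> c
  T1 -> a
  T2 -> b
  X3 -> A S

Fill CYK table bottom-up (cells [i..j] with 1 ≤ i ≤ j ≤ 2 only):
  T[1,1] 'c' = {A,S,T0}  orig:{A,S}
  T[2,2] 'a' = {A,T1}  orig:{A}
  T[1,2] 'ca' = {B}

Original NTs in T[1,2] deriving "ca": ["B"]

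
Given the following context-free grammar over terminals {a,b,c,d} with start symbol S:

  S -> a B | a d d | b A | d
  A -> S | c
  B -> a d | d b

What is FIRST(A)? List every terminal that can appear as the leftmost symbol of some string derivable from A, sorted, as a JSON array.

FIRST sets, iterate to fixpoint:
pass 1:
  A via A→c: +{c}
  B via B→a d: +{a}
  B via B→d b: +{d}
  S via S→a B: +{a}
  S via S→b A: +{b}
  S via S→d: +{d}
  S: {a,b,d}  A: {c}  B: {a,d}
pass 2:
  A via A→S: +{a,b,d}
  S: {a,b,d}  A: {a,b,c,d}  B: {a,d}
pass 3: (stable)
  S: {a,b,d}  A: {a,b,c,d}  B: {a,d}

FIRST(A) = ["a", "b", "c", "d"]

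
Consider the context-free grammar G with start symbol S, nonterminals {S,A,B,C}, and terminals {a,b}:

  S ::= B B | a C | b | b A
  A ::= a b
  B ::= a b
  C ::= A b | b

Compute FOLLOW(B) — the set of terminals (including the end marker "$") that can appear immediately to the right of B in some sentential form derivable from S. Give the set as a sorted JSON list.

FIRST iteration:
round 1:
  A via A→a b: +{a}
  B via B→a b: +{a}
  C via C→A b: +{a}
  C via C→b: +{b}
  S via S→B B: +{a}
  S via S→b: +{b}
  FIRST[S]={a,b}  FIRST[A]={a}  FIRST[B]={a}  FIRST[C]={a,b}
round 2: (no change)
  FIRST[S]={a,b}  FIRST[A]={a}  FIRST[B]={a}  FIRST[C]={a,b}

FOLLOW sets:
seed FOLLOW(S) with $
pass 1:
  C→A b: FOLLOW(A) ⊇ FIRST(b) = {b}; new: +{b}
  S→B B: FOLLOW(B) ⊇ FIRST(B) = {a}; new: +{a}
  S→B B: FOLLOW(B) ⊇ FOLLOW(S) ⊇ {$}; new: +{$}
  S→a C: FOLLOW(C) ⊇ FOLLOW(S) ⊇ {$}; new: +{$}
  S→b A: FOLLOW(A) ⊇ FOLLOW(S) ⊇ {$}; new: +{$}
  FOLLOW(S)={$}  FOLLOW(A)={$,b}  FOLLOW(B)={$,a}  FOLLOW(C)={$}
pass 2: done
  FOLLOW(S)={$}  FOLLOW(A)={$,b}  FOLLOW(B)={$,a}  FOLLOW(C)={$}

FOLLOW(B) = ["$", "a"]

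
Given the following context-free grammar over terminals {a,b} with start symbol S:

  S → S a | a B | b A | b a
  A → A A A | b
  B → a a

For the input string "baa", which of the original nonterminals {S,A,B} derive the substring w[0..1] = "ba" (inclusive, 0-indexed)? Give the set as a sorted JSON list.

Convert to CNF:
  S -> S T0 | T0 B | T1 A | T1 T0
  A -> A X2 | b
  B -> T0 T0
  T0 -> a
  T1 -> b
  X2 -> A A

CYK table (by increasing span) — only the sub-triangle for w[0..1]:
  [0..0]={A,T1}  "b"  orig:{A}
  [1..1]={T0}  "a"  orig:{}
  [0..1]={S}  "ba"

Original NTs in T[0,1] deriving "ba": ["S"]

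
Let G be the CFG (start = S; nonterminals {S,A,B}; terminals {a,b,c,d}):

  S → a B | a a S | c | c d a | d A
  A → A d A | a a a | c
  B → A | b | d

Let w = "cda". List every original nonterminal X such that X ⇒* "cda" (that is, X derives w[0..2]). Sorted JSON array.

CNF form of G:
  S -> T0 A | T1 B | T1 X7 | T2 X8 | c
  A -> A X3 | T1 X4 | c
  B -> A X5 | T1 X6 | b | c | d
  T0 -> d
  T1 -> a
  T2 -> c
  X3 -> T0 A
  X4 -> T1 T1
  X5 -> T0 A
  X6 -> T1 T1
  X7 -> T1 S
  X8 -> T0 T1

CYK fill, restricted to cells inside w[0..2]:
  cell(0,0) c: {A,B,S,T2}  orig:{A,B,S}
  cell(1,1) d: {B,T0}  orig:{B}
  cell(2,2) a: {T1}  orig:{}
  cell(0,1) cd: ∅
  cell(1,2) da: {X8}  orig:{}
  cell(0,2) cda: {S}

Original NTs in T[0,2] deriving "cda": ["S"]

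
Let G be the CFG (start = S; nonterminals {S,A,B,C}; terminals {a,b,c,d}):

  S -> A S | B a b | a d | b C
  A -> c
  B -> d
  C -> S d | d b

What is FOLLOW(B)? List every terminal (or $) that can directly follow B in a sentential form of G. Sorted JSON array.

FIRST sets, iterate to fixpoint:
round 1:
  A via A→c: +{c}
  B via B→d: +{d}
  C via C→d b: +{d}
  S via S→A S: +{c}
  S via S→B a b: +{d}
  S via S→a d: +{a}
  S via S→b C: +{b}
  FIRST[S]={a,b,c,d}  FIRST[A]={c}  FIRST[B]={d}  FIRST[C]={d}
round 2:
  C via C→S d: +{a,b,c}
  FIRST[S]={a,b,c,d}  FIRST[A]={c}  FIRST[B]={d}  FIRST[C]={a,b,c,d}
round 3: (no change)
  FIRST[S]={a,b,c,d}  FIRST[A]={c}  FIRST[B]={d}  FIRST[C]={a,b,c,d}

FOLLOW iteration:
seed FOLLOW(S) with $
[1]
  C→S d: FOLLOW(S) ⊇ FIRST(d) = {d}; new: +{d}
  S→A S: FOLLOW(A) ⊇ FIRST(S) = {a,b,c,d}; new: +{a,b,c,d}
  S→B a b: FOLLOW(B) ⊇ FIRST(a) = {a}; new: +{a}
  S→b C: FOLLOW(C) ⊇ FOLLOW(S) ⊇ {$,d}; new: +{$,d}
  S: {$,d}  A: {a,b,c,d}  B: {a}  C: {$,d}
[2] (stable)
  S: {$,d}  A: {a,b,c,d}  B: {a}  C: {$,d}

FOLLOW(B) = ["a"]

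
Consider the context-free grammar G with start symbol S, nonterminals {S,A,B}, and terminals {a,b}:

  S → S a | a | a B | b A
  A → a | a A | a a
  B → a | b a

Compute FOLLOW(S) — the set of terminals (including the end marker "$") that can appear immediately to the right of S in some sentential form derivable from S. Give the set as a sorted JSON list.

Compute FIRST by fixpoint:
[1]
  A via A→a: +{a}
  B via B→a: +{a}
  B via B→b a: +{b}
  S via S→a: +{a}
  S via S→b A: +{b}
  FIRST[S]={a,b}  FIRST[A]={a}  FIRST[B]={a,b}
[2] (no change)
  FIRST[S]={a,b}  FIRST[A]={a}  FIRST[B]={a,b}

FOLLOW sets:
initialize: $ ∈ FOLLOW(S)
[1]
  S→S a: FOLLOW(S) ⊇ FIRST(a) = {a}; new: +{a}
  S→a B: FOLLOW(B) ⊇ FOLLOW(S) ⊇ {$,a}; new: +{$,a}
  S→b A: FOLLOW(A) ⊇ FOLLOW(S) ⊇ {$,a}; new: +{$,a}
  FOLLOW(S)={$,a}  FOLLOW(A)={$,a}  FOLLOW(B)={$,a}
[2] (no change)
  FOLLOW(S)={$,a}  FOLLOW(A)={$,a}  FOLLOW(B)={$,a}

FOLLOW(S) = ["$", "a"]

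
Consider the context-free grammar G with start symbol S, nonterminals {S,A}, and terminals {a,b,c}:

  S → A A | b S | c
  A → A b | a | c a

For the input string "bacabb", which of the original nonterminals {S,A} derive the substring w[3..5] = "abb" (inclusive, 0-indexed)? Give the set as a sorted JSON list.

Convert to CNF:
  S -> A A | T0 S | c
  A -> A T0 | T1 T2 | a
  T0 -> b
  T1 -> c
  T2 -> a

Fill CYK table bottom-up (cells [i..j] with 3 ≤ i ≤ j ≤ 5 only):
  [3..3]={A,T2}  "a"  orig:{A}
  [4..4]={T0}  "b"  orig:{}
  [5..5]={T0}  "b"  orig:{}
  [3..4]={A}  "ab"
  [4..5]=∅  "bb"
  [3..5]={A}  "abb"

Original NTs in T[3,5] deriving "abb": ["A"]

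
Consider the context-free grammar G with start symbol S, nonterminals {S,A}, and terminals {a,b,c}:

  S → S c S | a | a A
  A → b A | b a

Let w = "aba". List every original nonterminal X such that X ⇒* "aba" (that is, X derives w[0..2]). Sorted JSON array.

CNF form of G:
  S -> S X3 | T1 A | a
  A -> T0 A | T0 T1
  T0 -> b
  T1 -> a
  T2 -> c
  X3 -> T2 S

CYK table (by increasing span) (cells [i..j] with 0 ≤ i ≤ j ≤ 2 only):
  T[0,0] 'a' = {S,T1}  orig:{S}
  T[1,1] 'b' = {T0}  orig:{}
  T[2,2] 'a' = {S,T1}  orig:{S}
  T[0,1] 'ab' = ∅
  T[1,2] 'ba' = {A}
  T[0,2] 'aba' = {S}

Original NTs in T[0,2] deriving "aba": ["S"]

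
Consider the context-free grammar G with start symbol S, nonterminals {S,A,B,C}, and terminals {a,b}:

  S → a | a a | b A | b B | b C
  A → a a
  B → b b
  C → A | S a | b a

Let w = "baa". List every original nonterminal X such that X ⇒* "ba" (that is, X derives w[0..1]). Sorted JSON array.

CNF form of G:
  S -> T0 T0 | T1 A | T1 B | T1 C | a
  A -> T0 T0
  B -> T1 T1
  C -> S T0 | T0 T0 | T1 T0
  T0 -> a
  T1 -> b

Fill CYK table bottom-up, restricted to cells inside w[0..1]:
  [0..0]={T1}  "b"  orig:{}
  [1..1]={S,T0}  "a"  orig:{S}
  [0..1]={C}  "ba"

Original NTs in T[0,1] deriving "ba": ["C"]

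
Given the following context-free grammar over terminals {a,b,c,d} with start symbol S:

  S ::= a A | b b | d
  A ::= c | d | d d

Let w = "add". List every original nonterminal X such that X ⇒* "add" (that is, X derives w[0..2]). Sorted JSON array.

CNF form of G:
  S -> T1 A | T2 T2 | d
  A -> T0 T0 | c | d
  T0 -> d
  T1 -> a
  T2 -> b

CYK fill, restricted to cells inside w[0..2]:
  cell(0,0) a: {T1}  orig:{}
  cell(1,1) d: {A,S,T0}  orig:{A,S}
  cell(2,2) d: {A,S,T0}  orig:{A,S}
  cell(0,1) ad: {S}
  cell(1,2) dd: {A}
  cell(0,2) add: {S}

Original NTs in T[0,2] deriving "add": ["S"]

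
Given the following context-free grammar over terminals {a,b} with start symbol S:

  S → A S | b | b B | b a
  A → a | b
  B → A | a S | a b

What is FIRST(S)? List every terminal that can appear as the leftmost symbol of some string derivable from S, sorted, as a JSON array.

FIRST iteration:
[1]
  A via A→a: +{a}
  A via A→b: +{b}
  B via B→A: +{a,b}
  S via S→A S: +{a,b}
  FIRST(S)={a,b}  FIRST(A)={a,b}  FIRST(B)={a,b}
[2] — fixpoint
  FIRST(S)={a,b}  FIRST(A)={a,b}  FIRST(B)={a,b}

FIRST(S) = ["a", "b"]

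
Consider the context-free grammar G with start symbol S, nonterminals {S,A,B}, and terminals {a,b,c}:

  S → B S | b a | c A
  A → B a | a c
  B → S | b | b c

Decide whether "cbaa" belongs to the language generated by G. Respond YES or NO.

Convert to CNF:
  S -> B S | T1 A | T2 T0
  A -> B T0 | T0 T1
  B -> B S | T1 A | T2 T0 | T2 T1 | b
  T0 -> a
  T1 -> c
  T2 -> b

CYK table (by increasing span):
  cell(0,0) c: {T1}  orig:{}
  cell(1,1) b: {B,T2}  orig:{B}
  cell(2,2) a: {T0}  orig:{}
  cell(3,3) a: {T0}  orig:{}
  cell(0,1) cb: ∅
  cell(1,2) ba: {A,B,S}
  cell(2,3) aa: ∅
  cell(0,2) cba: {B,S}
  cell(1,3) baa: {A}
  cell(0,3) cbaa: {A,B,S}

S ∈ T[0,3] ⇒ YES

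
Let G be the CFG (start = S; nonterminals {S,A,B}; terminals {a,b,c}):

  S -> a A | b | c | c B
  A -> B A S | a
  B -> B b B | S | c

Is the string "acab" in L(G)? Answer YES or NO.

Convert to CNF:
  S -> T1 A | T2 B | b | c
  A -> B X3 | a
  B -> B X4 | T1 A | T2 B | b | c
  T0 -> b
  T1 -> a
  T2 -> c
  X3 -> A S
  X4 -> T0 B

CYK table (by increasing span):
  [0..0]={A,T1}  "a"  orig:{A}
  [1..1]={B,S,T2}  "c"  orig:{B,S}
  [2..2]={A,T1}  "a"  orig:{A}
  [3..3]={B,S,T0}  "b"  orig:{B,S}
  [0..1]={X3}  "ac"  orig:{}
  [1..2]=∅  "ca"
  [2..3]={X3}  "ab"  orig:{}
  [0..2]=∅  "aca"
  [1..3]={A}  "cab"
  [0..3]={B,S}  "acab"

S ∈ T[0,3] ⇒ YES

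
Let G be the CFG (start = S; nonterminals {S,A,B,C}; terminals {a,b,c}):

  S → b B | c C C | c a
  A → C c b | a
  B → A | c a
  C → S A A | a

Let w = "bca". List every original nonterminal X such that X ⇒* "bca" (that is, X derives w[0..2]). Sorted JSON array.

CNF form of G:
  S -> T0 T2 | T0 X6 | T1 B
  A -> C X3 | a
  B -> C X4 | T0 T2 | a
  C -> S X5 | a
  T0 -> c
  T1 -> b
  T2 -> a
  X3 -> T0 T1
  X4 -> T0 T1
  X5 -> A A
  X6 -> C C

Fill CYK table bottom-up, restricted to cells inside w[0..2]:
  cell(0,0) b: {T1}  orig:{}
  cell(1,1) c: {T0}  orig:{}
  cell(2,2) a: {A,B,C,T2}  orig:{A,B,C}
  cell(0,1) bc: ∅
  cell(1,2) ca: {B,S}
  cell(0,2) bca: {S}

Original NTs in T[0,2] deriving "bca": ["S"]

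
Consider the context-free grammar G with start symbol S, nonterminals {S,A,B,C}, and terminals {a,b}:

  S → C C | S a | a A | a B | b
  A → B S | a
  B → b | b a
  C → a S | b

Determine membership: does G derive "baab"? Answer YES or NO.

Convert to CNF:
  S -> C C | S T1 | T1 A | T1 B | b
  A -> B S | a
  B -> T0 T1 | b
  C -> T1 S | b
  T0 -> b
  T1 -> a

CYK table (by increasing span):
  [0..0]={B,C,S,T0}  "b"  orig:{B,C,S}
  [1..1]={A,T1}  "a"  orig:{A}
  [2..2]={A,T1}  "a"  orig:{A}
  [3..3]={B,C,S,T0}  "b"  orig:{B,C,S}
  [0..1]={B,S}  "ba"
  [1..2]={S}  "aa"
  [2..3]={C,S}  "ab"
  [0..2]={A,S}  "baa"
  [1..3]={C}  "aab"
  [0..3]={A,S}  "baab"

S ∈ T[0,3] ⇒ YES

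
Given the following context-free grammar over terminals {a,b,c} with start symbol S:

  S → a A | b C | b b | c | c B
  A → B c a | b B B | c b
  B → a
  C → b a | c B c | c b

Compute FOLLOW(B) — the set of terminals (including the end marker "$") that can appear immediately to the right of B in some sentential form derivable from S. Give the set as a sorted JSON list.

FIRST iteration:
round 1:
  A via A→b B B: +{b}
  A via A→c b: +{c}
  B via B→a: +{a}
  C via C→b a: +{b}
  C via C→c B c: +{c}
  S via S→a A: +{a}
  S via S→b C: +{b}
  S via S→c: +{c}
  FIRST(S)={a,b,c}  FIRST(A)={b,c}  FIRST(B)={a}  FIRST(C)={b,c}
round 2:
  A via A→B c a: +{a}
  FIRST(S)={a,b,c}  FIRST(A)={a,b,c}  FIRST(B)={a}  FIRST(C)={b,c}
round 3: (no change)
  FIRST(S)={a,b,c}  FIRST(A)={a,b,c}  FIRST(B)={a}  FIRST(C)={b,c}

Compute FOLLOW by fixpoint:
initialize: $ ∈ FOLLOW(S)
iter 1:
  A→B c a: FOLLOW(B) ⊇ FIRST(c) = {c}; new: +{c}
  A→b B B: FOLLOW(B) ⊇ FIRST(B) = {a}; new: +{a}
  S→a A: FOLLOW(A) ⊇ FOLLOW(S) ⊇ {$}; new: +{$}
  S→b C: FOLLOW(C) ⊇ FOLLOW(S) ⊇ {$}; new: +{$}
  S→c B: FOLLOW(B) ⊇ FOLLOW(S) ⊇ {$}; new: +{$}
  FOLLOW[S]={$}  FOLLOW[A]={$}  FOLLOW[B]={$,a,c}  FOLLOW[C]={$}
iter 2: done
  FOLLOW[S]={$}  FOLLOW[A]={$}  FOLLOW[B]={$,a,c}  FOLLOW[C]={$}

FOLLOW(B) = ["$", "a", "c"]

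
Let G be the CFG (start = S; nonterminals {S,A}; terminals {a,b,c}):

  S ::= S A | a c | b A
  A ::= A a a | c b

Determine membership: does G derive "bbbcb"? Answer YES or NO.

Convert to CNF:
  S -> S A | T0 T1 | T2 A
  A -> A X3 | T1 T2
  T0 -> a
  T1 -> c
  T2 -> b
  X3 -> T0 T0

Fill CYK table bottom-up:
  T[0,0] 'b' = {T2}  orig:{}
  T[1,1] 'b' = {T2}  orig:{}
  T[2,2] 'b' = {T2}  orig:{}
  T[3,3] 'c' = {T1}  orig:{}
  T[4,4] 'b' = {T2}  orig:{}
  T[0,1] 'bb' = ∅
  T[1,2] 'bb' = ∅
  T[2,3] 'bc' = ∅
  T[3,4] 'cb' = {A}
  T[0,2] 'bbb' = ∅
  T[1,3] 'bbc' = ∅
  T[2,4] 'bcb' = {S}
  T[0,3] 'bbbc' = ∅
  T[1,4] 'bbcb' = ∅
  T[0,4] 'bbbcb' = ∅

S ∉ T[0,4] ⇒ NO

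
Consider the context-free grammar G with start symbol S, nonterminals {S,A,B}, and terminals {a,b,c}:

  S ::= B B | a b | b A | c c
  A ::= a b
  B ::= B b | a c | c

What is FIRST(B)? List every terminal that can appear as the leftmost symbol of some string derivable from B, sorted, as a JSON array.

FIRST iteration:
round 1:
  A via A→a b: +{a}
  B via B→a c: +{a}
  B via B→c: +{c}
  S via S→B B: +{a,c}
  S via S→b A: +{b}
  S: {a,b,c}  A: {a}  B: {a,c}
round 2: done
  S: {a,b,c}  A: {a}  B: {a,c}

FIRST(B) = ["a", "c"]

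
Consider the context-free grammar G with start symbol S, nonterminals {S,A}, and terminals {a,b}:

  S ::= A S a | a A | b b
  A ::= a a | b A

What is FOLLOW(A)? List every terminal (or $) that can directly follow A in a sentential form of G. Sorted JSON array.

FIRST iteration:
iter 1:
  A via A→a a: +{a}
  A via A→b A: +{b}
  S via S→A S a: +{a,b}
  FIRST[S]={a,b}  FIRST[A]={a,b}
iter 2: (no change)
  FIRST[S]={a,b}  FIRST[A]={a,b}

FOLLOW iteration:
FOLLOW(S) := {$}
iter 1:
  S→A S a: FOLLOW(A) ⊇ FIRST(S) = {a,b}; new: +{a,b}
  S→A S a: FOLLOW(S) ⊇ FIRST(a) = {a}; new: +{a}
  S→a A: FOLLOW(A) ⊇ FOLLOW(S) ⊇ {$,a}; new: +{$}
  FOLLOW(S)={$,a}  FOLLOW(A)={$,a,b}
iter 2: done
  FOLLOW(S)={$,a}  FOLLOW(A)={$,a,b}

FOLLOW(A) = ["$", "a", "b"]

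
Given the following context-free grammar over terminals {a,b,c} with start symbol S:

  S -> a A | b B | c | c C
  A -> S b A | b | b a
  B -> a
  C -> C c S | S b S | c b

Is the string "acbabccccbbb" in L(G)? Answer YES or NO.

CNF form of G:
  S -> T0 B | T1 A | T2 C | c
  A -> S X3 | T0 T1 | b
  B -> a
  C -> C X4 | S X5 | T2 T0
  T0 -> b
  T1 -> a
  T2 -> c
  X3 -> T0 A
  X4 -> T2 S
  X5 -> T0 S

CYK fill:
  [0..0]={B,T1}  "a"  orig:{B}
  [1..1]={S,T2}  "c"  orig:{S}
  [2..2]={A,T0}  "b"  orig:{A}
  [3..3]={B,T1}  "a"  orig:{B}
  [4..4]={A,T0}  "b"  orig:{A}
  [5..5]={S,T2}  "c"  orig:{S}
  [6..6]={S,T2}  "c"  orig:{S}
  [7..7]={S,T2}  "c"  orig:{S}
  [8..8]={S,T2}  "c"  orig:{S}
  [9..9]={A,T0}  "b"  orig:{A}
  [10..10]={A,T0}  "b"  orig:{A}
  [11..11]={A,T0}  "b"  orig:{A}
  [0..1]=∅  "ac"
  [1..2]={C}  "cb"
  [2..3]={A,S}  "ba"
  [3..4]={S}  "ab"
  [4..5]={X5}  "bc"  orig:{}
  [5..6]={X4}  "cc"  orig:{}
  [6..7]={X4}  "cc"  orig:{}
  [7..8]={X4}  "cc"  orig:{}
  [8..9]={C}  "cb"
  [9..10]={X3}  "bb"  orig:{}
  [10..11]={X3}  "bb"  orig:{}
  [0..2]=∅  "acb"
  [1..3]={X4}  "cba"  orig:{}
  [2..4]={X5}  "bab"  orig:{}
  [3..5]=∅  "abc"
  [4..6]=∅  "bcc"
  [5..7]=∅  "ccc"
  [6..8]=∅  "ccc"
  [7..9]={S}  "ccb"
  [8..10]={A}  "cbb"
  [9..11]=∅  "bbb"
  [0..3]=∅  "acba"
  [1..4]={C}  "cbab"
  [2..5]={C}  "babc"
  [3..6]=∅  "abcc"
  [4..7]=∅  "bccc"
  [5..8]=∅  "cccc"
  [6..9]={X4}  "cccb"  orig:{}
  [7..10]=∅  "ccbb"
  [8..11]=∅  "cbbb"
  [0..4]=∅  "acbab"
  [1..5]={S}  "cbabc"
  [2..6]=∅  "babcc"
  [3..7]=∅  "abccc"
  [4..8]=∅  "bcccc"
  [5..9]=∅  "ccccb"
  [6..10]=∅  "cccbb"
  [7..11]={A}  "ccbbb"
  [0..5]=∅  "acbabc"
  [1..6]={C}  "cbabcc"
  [2..7]={C}  "babccc"
  [3..8]=∅  "abcccc"
  [4..9]=∅  "bccccb"
  [5..10]=∅  "ccccbb"
  [6..11]=∅  "cccbbb"
  [0..6]=∅  "acbabcc"
  [1..7]={S}  "cbabccc"
  [2..8]=∅  "babcccc"
  [3..9]=∅  "abccccb"
  [4..10]=∅  "bccccbb"
  [5..11]=∅  "ccccbbb"
  [0..7]=∅  "acbabccc"
  [1..8]={C}  "cbabcccc"
  [2..9]={C}  "babccccb"
  [3..10]=∅  "abccccbb"
  [4..11]=∅  "bccccbbb"
  [0..8]=∅  "acbabcccc"
  [1..9]={S}  "cbabccccb"
  [2..10]=∅  "babccccbb"
  [3..11]=∅  "abccccbbb"
  [0..9]=∅  "acbabccccb"
  [1..10]=∅  "cbabccccbb"
  [2..11]=∅  "babccccbbb"
  [0..10]=∅  "acbabccccbb"
  [1..11]={A}  "cbabccccbbb"
  [0..11]={S}  "acbabccccbbb"

S ∈ T[0,11] ⇒ YES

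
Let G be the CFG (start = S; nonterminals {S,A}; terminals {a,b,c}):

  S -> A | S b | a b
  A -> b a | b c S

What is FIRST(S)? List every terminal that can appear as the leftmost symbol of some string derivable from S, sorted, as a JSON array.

FIRST iteration:
[1]
  A via A→b a: +{b}
  S via S→A: +{b}
  S via S→a b: +{a}
  FIRST(S)={a,b}  FIRST(A)={b}
[2] done
  FIRST(S)={a,b}  FIRST(A)={b}

FIRST(S) = ["a", "b"]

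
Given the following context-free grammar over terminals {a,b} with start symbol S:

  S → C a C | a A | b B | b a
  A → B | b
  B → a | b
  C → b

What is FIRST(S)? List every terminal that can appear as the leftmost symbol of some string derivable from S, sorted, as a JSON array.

Compute FIRST by fixpoint:
round 1:
  A via A→b: +{b}
  B via B→a: +{a}
  B via B→b: +{b}
  C via C→b: +{b}
  S via S→C a C: +{b}
  S via S→a A: +{a}
  FIRST[S]={a,b}  FIRST[A]={b}  FIRST[B]={a,b}  FIRST[C]={b}
round 2:
  A via A→B: +{a}
  FIRST[S]={a,b}  FIRST[A]={a,b}  FIRST[B]={a,b}  FIRST[C]={b}
round 3: done
  FIRST[S]={a,b}  FIRST[A]={a,b}  FIRST[B]={a,b}  FIRST[C]={b}

FIRST(S) = ["a", "b"]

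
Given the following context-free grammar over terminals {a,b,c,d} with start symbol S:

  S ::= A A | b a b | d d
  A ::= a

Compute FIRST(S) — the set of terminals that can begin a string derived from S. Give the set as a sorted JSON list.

FIRST iteration:
round 1:
  A via A→a: +{a}
  S via S→A A: +{a}
  S via S→b a b: +{b}
  S via S→d d: +{d}
  FIRST(S)={a,b,d}  FIRST(A)={a}
round 2: — fixpoint
  FIRST(S)={a,b,d}  FIRST(A)={a}

FIRST(S) = ["a", "b", "d"]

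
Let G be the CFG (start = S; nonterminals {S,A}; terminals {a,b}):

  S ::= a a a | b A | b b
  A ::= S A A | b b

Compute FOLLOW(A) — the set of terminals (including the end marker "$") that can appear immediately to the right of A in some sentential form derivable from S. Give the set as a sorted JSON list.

Compute FIRST by fixpoint:
pass 1:
  A via A→b b: +{b}
  S via S→a a a: +{a}
  S via S→b A: +{b}
  FIRST[S]={a,b}  FIRST[A]={b}
pass 2:
  A via A→S A A: +{a}
  FIRST[S]={a,b}  FIRST[A]={a,b}
pass 3: — fixpoint
  FIRST[S]={a,b}  FIRST[A]={a,b}

FOLLOW sets:
initialize: $ ∈ FOLLOW(S)
round 1:
  A→S A A: FOLLOW(S) ⊇ FIRST(A) = {a,b}; new: +{a,b}
  A→S A A: FOLLOW(A) ⊇ FIRST(A) = {a,b}; new: +{a,b}
  S→b A: FOLLOW(A) ⊇ FOLLOW(S) ⊇ {$,a,b}; new: +{$}
  S: {$,a,b}  A: {$,a,b}
round 2: — fixpoint
  S: {$,a,b}  A: {$,a,b}

FOLLOW(A) = ["$", "a", "b"]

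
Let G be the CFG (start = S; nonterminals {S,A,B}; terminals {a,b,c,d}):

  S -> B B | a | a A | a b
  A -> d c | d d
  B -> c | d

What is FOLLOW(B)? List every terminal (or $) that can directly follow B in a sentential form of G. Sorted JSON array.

Compute FIRST by fixpoint:
round 1:
  A via A→d c: +{d}
  B via B→c: +{c}
  B via B→d: +{d}
  S via S→B B: +{c,d}
  S via S→a: +{a}
  S: {a,c,d}  A: {d}  B: {c,d}
round 2: (no change)
  S: {a,c,d}  A: {d}  B: {c,d}

FOLLOW sets:
seed FOLLOW(S) with $
iter 1:
  S→B B: FOLLOW(B) ⊇ FIRST(B) = {c,d}; new: +{c,d}
  S→B B: FOLLOW(B) ⊇ FOLLOW(S) ⊇ {$}; new: +{$}
  S→a A: FOLLOW(A) ⊇ FOLLOW(S) ⊇ {$}; new: +{$}
  FOLLOW[S]={$}  FOLLOW[A]={$}  FOLLOW[B]={$,c,d}
iter 2: (stable)
  FOLLOW[S]={$}  FOLLOW[A]={$}  FOLLOW[B]={$,c,d}

FOLLOW(B) = ["$", "c", "d"]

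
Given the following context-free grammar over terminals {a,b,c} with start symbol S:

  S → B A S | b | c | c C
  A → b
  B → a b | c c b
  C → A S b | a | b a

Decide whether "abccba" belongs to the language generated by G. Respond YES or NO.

CNF form of G:
  S -> B X5 | T2 C | b | c
  A -> b
  B -> T0 T1 | T2 X3
  C -> A X4 | T1 T0 | a
  T0 -> a
  T1 -> b
  T2 -> c
  X3 -> T2 T1
  X4 -> S T1
  X5 -> A S

Fill CYK table bottom-up:
  T[0,0] 'a' = {C,T0}  orig:{C}
  T[1,1] 'b' = {A,S,T1}  orig:{A,S}
  T[2,2] 'c' = {S,T2}  orig:{S}
  T[3,3] 'c' = {S,T2}  orig:{S}
  T[4,4] 'b' = {A,S,T1}  orig:{A,S}
  T[5,5] 'a' = {C,T0}  orig:{C}
  T[0,1] 'ab' = {B}
  T[1,2] 'bc' = {X5}  orig:{}
  T[2,3] 'cc' = ∅
  T[3,4] 'cb' = {X3,X4}  orig:{}
  T[4,5] 'ba' = {C}
  T[0,2] 'abc' = ∅
  T[1,3] 'bcc' = ∅
  T[2,4] 'ccb' = {B}
  T[3,5] 'cba' = {S}
  T[0,3] 'abcc' = ∅
  T[1,4] 'bccb' = ∅
  T[2,5] 'ccba' = ∅
  T[0,4] 'abccb' = ∅
  T[1,5] 'bccba' = ∅
  T[0,5] 'abccba' = ∅

S ∉ T[0,5] ⇒ NO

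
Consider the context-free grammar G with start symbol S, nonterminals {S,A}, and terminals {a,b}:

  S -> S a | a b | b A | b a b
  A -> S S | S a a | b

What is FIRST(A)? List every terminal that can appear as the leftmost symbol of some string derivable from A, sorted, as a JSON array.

Compute FIRST by fixpoint:
round 1:
  A via A→b: +{b}
  S via S→a b: +{a}
  S via S→b A: +{b}
  S: {a,b}  A: {b}
round 2:
  A via A→S S: +{a}
  S: {a,b}  A: {a,b}
round 3: (no change)
  S: {a,b}  A: {a,b}

FIRST(A) = ["a", "b"]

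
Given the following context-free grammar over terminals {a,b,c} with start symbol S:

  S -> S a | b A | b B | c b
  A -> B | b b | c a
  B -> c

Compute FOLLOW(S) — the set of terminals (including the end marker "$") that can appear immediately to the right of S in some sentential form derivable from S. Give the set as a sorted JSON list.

FIRST sets, iterate to fixpoint:
round 1:
  A via A→b b: +{b}
  A via A→c a: +{c}
  B via B→c: +{c}
  S via S→b A: +{b}
  S via S→c b: +{c}
  S: {b,c}  A: {b,c}  B: {c}
round 2: (stable)
  S: {b,c}  A: {b,c}  B: {c}

FOLLOW iteration:
seed FOLLOW(S) with $
iter 1:
  S→S a: FOLLOW(S) ⊇ FIRST(a) = {a}; new: +{a}
  S→b A: FOLLOW(A) ⊇ FOLLOW(S) ⊇ {$,a}; new: +{$,a}
  S→b B: FOLLOW(B) ⊇ FOLLOW(S) ⊇ {$,a}; new: +{$,a}
  FOLLOW(S)={$,a}  FOLLOW(A)={$,a}  FOLLOW(B)={$,a}
iter 2: (stable)
  FOLLOW(S)={$,a}  FOLLOW(A)={$,a}  FOLLOW(B)={$,a}

FOLLOW(S) = ["$", "a"]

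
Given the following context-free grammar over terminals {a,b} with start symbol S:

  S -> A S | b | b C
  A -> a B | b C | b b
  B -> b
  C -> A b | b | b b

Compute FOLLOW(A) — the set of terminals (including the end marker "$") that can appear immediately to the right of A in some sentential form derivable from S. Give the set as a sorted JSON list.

FIRST iteration:
iter 1:
  A via A→a B: +{a}
  A via A→b C: +{b}
  B via B→b: +{b}
  C via C→A b: +{a,b}
  S via S→A S: +{a,b}
  S: {a,b}  A: {a,b}  B: {b}  C: {a,b}
iter 2: (stable)
  S: {a,b}  A: {a,b}  B: {b}  C: {a,b}

FOLLOW sets:
seed FOLLOW(S) with $
[1]
  C→A b: FOLLOW(A) ⊇ FIRST(b) = {b}; new: +{b}
  S→A S: FOLLOW(A) ⊇ FIRST(S) = {a,b}; new: +{a}
  S→b C: FOLLOW(C) ⊇ FOLLOW(S) ⊇ {$}; new: +{$}
  FOLLOW(S)={$}  FOLLOW(A)={a,b}  FOLLOW(B)={}  FOLLOW(C)={$}
[2]
  A→a B: FOLLOW(B) ⊇ FOLLOW(A) ⊇ {a,b}; new: +{a,b}
  A→b C: FOLLOW(C) ⊇ FOLLOW(A) ⊇ {a,b}; new: +{a,b}
  FOLLOW(S)={$}  FOLLOW(A)={a,b}  FOLLOW(B)={a,b}  FOLLOW(C)={$,a,b}
[3] (stable)
  FOLLOW(S)={$}  FOLLOW(A)={a,b}  FOLLOW(B)={a,b}  FOLLOW(C)={$,a,b}

FOLLOW(A) = ["a", "b"]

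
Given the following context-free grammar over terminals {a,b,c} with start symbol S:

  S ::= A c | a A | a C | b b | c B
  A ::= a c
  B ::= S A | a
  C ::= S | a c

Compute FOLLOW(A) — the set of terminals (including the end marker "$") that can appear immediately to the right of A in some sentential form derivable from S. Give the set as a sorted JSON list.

FIRST iteration:
round 1:
  A via A→a c: +{a}
  B via B→a: +{a}
  C via C→a c: +{a}
  S via S→A c: +{a}
  S via S→b b: +{b}
  S via S→c B: +{c}
  S: {a,b,c}  A: {a}  B: {a}  C: {a}
round 2:
  B via B→S A: +{b,c}
  C via C→S: +{b,c}
  S: {a,b,c}  A: {a}  B: {a,b,c}  C: {a,b,c}
round 3: done
  S: {a,b,c}  A: {a}  B: {a,b,c}  C: {a,b,c}

FOLLOW sets:
seed FOLLOW(S) with $
round 1:
  B→S A: FOLLOW(S) ⊇ FIRST(A) = {a}; new: +{a}
  S→A c: FOLLOW(A) ⊇ FIRST(c) = {c}; new: +{c}
  S→a A: FOLLOW(A) ⊇ FOLLOW(S) ⊇ {$,a}; new: +{$,a}
  S→a C: FOLLOW(C) ⊇ FOLLOW(S) ⊇ {$,a}; new: +{$,a}
  S→c B: FOLLOW(B) ⊇ FOLLOW(S) ⊇ {$,a}; new: +{$,a}
  FOLLOW(S)={$,a}  FOLLOW(A)={$,a,c}  FOLLOW(B)={$,a}  FOLLOW(C)={$,a}
round 2: — fixpoint
  FOLLOW(S)={$,a}  FOLLOW(A)={$,a,c}  FOLLOW(B)={$,a}  FOLLOW(C)={$,a}

FOLLOW(A) = ["$", "a", "c"]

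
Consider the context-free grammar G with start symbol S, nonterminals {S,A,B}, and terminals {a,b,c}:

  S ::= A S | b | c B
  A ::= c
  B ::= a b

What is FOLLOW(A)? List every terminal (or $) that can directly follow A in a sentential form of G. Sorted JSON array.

FIRST iteration:
round 1:
  A via A→c: +{c}
  B via B→a b: +{a}
  S via S→A S: +{c}
  S via S→b: +{b}
  FIRST(S)={b,c}  FIRST(A)={c}  FIRST(B)={a}
round 2: done
  FIRST(S)={b,c}  FIRST(A)={c}  FIRST(B)={a}

Compute FOLLOW by fixpoint:
seed FOLLOW(S) with $
[1]
  S→A S: FOLLOW(A) ⊇ FIRST(S) = {b,c}; new: +{b,c}
  S→c B: FOLLOW(B) ⊇ FOLLOW(S) ⊇ {$}; new: +{$}
  FOLLOW[S]={$}  FOLLOW[A]={b,c}  FOLLOW[B]={$}
[2] — fixpoint
  FOLLOW[S]={$}  FOLLOW[A]={b,c}  FOLLOW[B]={$}

FOLLOW(A) = ["b", "c"]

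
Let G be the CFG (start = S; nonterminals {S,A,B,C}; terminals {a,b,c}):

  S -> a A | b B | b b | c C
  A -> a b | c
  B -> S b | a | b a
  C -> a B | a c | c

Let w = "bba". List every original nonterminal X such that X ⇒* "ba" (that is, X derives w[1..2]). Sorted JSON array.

Convert to CNF:
  S -> T0 A | T1 B | T1 T1 | T2 C
  A -> T0 T1 | c
  B -> S T1 | T1 T0 | a
  C -> T0 B | T0 T2 | c
  T0 -> a
  T1 -> b
  T2 -> c

CYK table (by increasing span) — only the sub-triangle for w[1..2]:
  cell(1,1) b: {T1}  orig:{}
  cell(2,2) a: {B,T0}  orig:{B}
  cell(1,2) ba: {B,S}

Original NTs in T[1,2] deriving "ba": ["B", "S"]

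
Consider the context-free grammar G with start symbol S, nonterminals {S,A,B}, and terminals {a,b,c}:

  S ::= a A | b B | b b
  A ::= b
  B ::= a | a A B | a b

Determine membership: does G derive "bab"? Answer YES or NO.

CNF form of G:
  S -> T0 A | T1 B | T1 T1
  A -> b
  B -> T0 T1 | T0 X2 | a
  T0 -> a
  T1 -> b
  X2 -> A B

CYK table (by increasing span):
  [0..0]={A,T1}  "b"  orig:{A}
  [1..1]={B,T0}  "a"  orig:{B}
  [2..2]={A,T1}  "b"  orig:{A}
  [0..1]={S,X2}  "ba"  orig:{S}
  [1..2]={B,S}  "ab"
  [0..2]={S,X2}  "bab"  orig:{S}

S ∈ T[0,2] ⇒ YES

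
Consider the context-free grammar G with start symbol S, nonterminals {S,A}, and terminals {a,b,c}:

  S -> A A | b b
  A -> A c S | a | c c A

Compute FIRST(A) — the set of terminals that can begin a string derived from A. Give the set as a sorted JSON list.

FIRST iteration:
[1]
  A via A→a: +{a}
  A via A→c c A: +{c}
  S via S→A A: +{a,c}
  S via S→b b: +{b}
  FIRST[S]={a,b,c}  FIRST[A]={a,c}
[2] done
  FIRST[S]={a,b,c}  FIRST[A]={a,c}

FIRST(A) = ["a", "c"]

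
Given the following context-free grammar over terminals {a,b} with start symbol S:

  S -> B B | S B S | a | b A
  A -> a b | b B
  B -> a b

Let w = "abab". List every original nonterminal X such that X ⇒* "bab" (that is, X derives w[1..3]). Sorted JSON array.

CNF form of G:
  S -> B B | S X2 | T1 A | a
  A -> T0 T1 | T1 B
  B -> T0 T1
  T0 -> a
  T1 -> b
  X2 -> B S

Fill CYK table bottom-up — only the sub-triangle for w[1..3]:
  T[1,1] 'b' = {T1}  orig:{}
  T[2,2] 'a' = {S,T0}  orig:{S}
  T[3,3] 'b' = {T1}  orig:{}
  T[1,2] 'ba' = ∅
  T[2,3] 'ab' = {A,B}
  T[1,3] 'bab' = {A,S}

Original NTs in T[1,3] deriving "bab": ["A", "S"]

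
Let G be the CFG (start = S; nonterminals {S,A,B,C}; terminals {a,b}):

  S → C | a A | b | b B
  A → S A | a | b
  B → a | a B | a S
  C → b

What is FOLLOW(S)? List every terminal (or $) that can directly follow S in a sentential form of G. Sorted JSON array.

FIRST sets, iterate to fixpoint:
pass 1:
  A via A→a: +{a}
  A via A→b: +{b}
  B via B→a: +{a}
  C via C→b: +{b}
  S via S→C: +{b}
  S via S→a A: +{a}
  FIRST[S]={a,b}  FIRST[A]={a,b}  FIRST[B]={a}  FIRST[C]={b}
pass 2: — fixpoint
  FIRST[S]={a,b}  FIRST[A]={a,b}  FIRST[B]={a}  FIRST[C]={b}

FOLLOW sets:
initialize: $ ∈ FOLLOW(S)
iter 1:
  A→S A: FOLLOW(S) ⊇ FIRST(A) = {a,b}; new: +{a,b}
  S→C: FOLLOW(C) ⊇ FOLLOW(S) ⊇ {$,a,b}; new: +{$,a,b}
  S→a A: FOLLOW(A) ⊇ FOLLOW(S) ⊇ {$,a,b}; new: +{$,a,b}
  S→b B: FOLLOW(B) ⊇ FOLLOW(S) ⊇ {$,a,b}; new: +{$,a,b}
  S: {$,a,b}  A: {$,a,b}  B: {$,a,b}  C: {$,a,b}
iter 2: (no change)
  S: {$,a,b}  A: {$,a,b}  B: {$,a,b}  C: {$,a,b}

FOLLOW(S) = ["$", "a", "b"]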